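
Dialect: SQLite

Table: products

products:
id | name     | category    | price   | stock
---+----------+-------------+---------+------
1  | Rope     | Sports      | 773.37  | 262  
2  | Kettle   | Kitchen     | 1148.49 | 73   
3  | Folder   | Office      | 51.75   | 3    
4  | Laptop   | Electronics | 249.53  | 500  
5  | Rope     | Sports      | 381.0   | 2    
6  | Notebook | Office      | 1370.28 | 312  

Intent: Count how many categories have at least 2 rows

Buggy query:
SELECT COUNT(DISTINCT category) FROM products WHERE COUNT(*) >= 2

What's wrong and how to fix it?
Bug: COUNT(*) cannot appear in WHERE; the per-group count doesn't exist yet

Fix: Use a subquery that GROUPs and filters with HAVING, then count its rows

Corrected query:
SELECT COUNT(*) FROM (SELECT category FROM products GROUP BY category HAVING COUNT(*) >= 2)

Result:
COUNT(*)
--------
2       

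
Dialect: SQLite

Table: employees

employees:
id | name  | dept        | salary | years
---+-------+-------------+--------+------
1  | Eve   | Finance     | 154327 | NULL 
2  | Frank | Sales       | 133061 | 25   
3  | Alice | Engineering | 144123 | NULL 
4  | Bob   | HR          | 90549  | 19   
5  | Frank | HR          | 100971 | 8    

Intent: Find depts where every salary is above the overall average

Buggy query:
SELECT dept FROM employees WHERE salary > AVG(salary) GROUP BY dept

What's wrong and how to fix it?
Bug: WHERE evaluates per row before aggregation, so AVG() is unavailable

Fix: Compute the overall average in a scalar subquery and compare each group's MIN against it in HAVING

Corrected query:
SELECT dept FROM employees GROUP BY dept HAVING MIN(salary) > (SELECT AVG(salary) FROM employees)

Result:
dept       
-----------
Engineering
Finance    
Sales      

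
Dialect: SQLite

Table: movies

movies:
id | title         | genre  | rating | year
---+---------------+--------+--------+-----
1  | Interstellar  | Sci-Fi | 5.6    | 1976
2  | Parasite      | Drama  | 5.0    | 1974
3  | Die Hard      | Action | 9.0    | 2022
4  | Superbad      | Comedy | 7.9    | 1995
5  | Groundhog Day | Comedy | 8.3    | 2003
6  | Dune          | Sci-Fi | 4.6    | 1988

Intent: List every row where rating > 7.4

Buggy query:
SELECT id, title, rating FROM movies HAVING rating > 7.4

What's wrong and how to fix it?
Bug: This is a non-aggregate query (no GROUP BY, no aggregates), so in SQLite the HAVING clause is invalid here; a row-level condition belongs in WHERE

Fix: Replace HAVING with WHERE since the condition applies to individual rows

Corrected query:
SELECT id, title, rating FROM movies WHERE rating > 7.4

Result:
id | title         | rating
---+---------------+-------
3  | Die Hard      | 9     
4  | Superbad      | 7.9   
5  | Groundhog Day | 8.3   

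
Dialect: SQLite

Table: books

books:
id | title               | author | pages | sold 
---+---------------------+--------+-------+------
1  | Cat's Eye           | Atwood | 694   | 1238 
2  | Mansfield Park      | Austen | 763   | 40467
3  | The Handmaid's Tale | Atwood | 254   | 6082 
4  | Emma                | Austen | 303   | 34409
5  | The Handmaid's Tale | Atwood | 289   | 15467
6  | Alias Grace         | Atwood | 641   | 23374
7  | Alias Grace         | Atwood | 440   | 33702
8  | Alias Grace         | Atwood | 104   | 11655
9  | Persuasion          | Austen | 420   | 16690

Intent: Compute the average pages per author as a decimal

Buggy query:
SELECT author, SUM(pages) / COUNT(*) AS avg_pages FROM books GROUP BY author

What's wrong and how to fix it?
Bug: SUM(pages) and COUNT(*) are both integers; the division truncates the fractional part

Fix: Cast one side to REAL so the division keeps the fractional part

Corrected query:
SELECT author, SUM(pages) * 1.0 / COUNT(*) AS avg_pages FROM books GROUP BY author

Result:
author | avg_pages 
-------+-----------
Atwood | 403.666667
Austen | 495.333333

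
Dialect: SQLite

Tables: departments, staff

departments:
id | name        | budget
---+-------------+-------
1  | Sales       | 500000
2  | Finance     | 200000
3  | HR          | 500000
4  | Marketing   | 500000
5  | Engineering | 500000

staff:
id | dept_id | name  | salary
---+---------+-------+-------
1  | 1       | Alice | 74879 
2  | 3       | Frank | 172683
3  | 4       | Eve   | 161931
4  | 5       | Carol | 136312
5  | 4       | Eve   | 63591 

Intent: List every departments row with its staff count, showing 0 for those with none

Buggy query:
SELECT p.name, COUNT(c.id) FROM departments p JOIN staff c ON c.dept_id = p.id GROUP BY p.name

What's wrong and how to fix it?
Bug: An inner join excludes parents with zero children

Fix: Switch to LEFT JOIN to retain unmatched parent rows

Corrected query:
SELECT p.name, COUNT(c.id) FROM departments p LEFT JOIN staff c ON c.dept_id = p.id GROUP BY p.name

Result:
name        | COUNT(c.id)
------------+------------
Engineering | 1          
Finance     | 0          
HR          | 1          
Marketing   | 2          
Sales       | 1          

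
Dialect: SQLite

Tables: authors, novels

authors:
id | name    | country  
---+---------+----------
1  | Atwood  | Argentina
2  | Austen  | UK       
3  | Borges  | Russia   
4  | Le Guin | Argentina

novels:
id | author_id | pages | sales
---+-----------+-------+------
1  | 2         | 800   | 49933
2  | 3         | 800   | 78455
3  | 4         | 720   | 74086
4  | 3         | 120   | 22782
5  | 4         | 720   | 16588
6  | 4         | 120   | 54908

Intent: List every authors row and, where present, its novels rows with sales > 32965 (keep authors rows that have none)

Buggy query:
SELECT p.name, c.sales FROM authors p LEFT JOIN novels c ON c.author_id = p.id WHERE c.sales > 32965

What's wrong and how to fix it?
Bug: Filtering c.sales in WHERE discards the NULL rows produced by LEFT JOIN, turning it into an inner join

Fix: Move the right-table condition into the ON clause so unmatched parents are kept

Corrected query:
SELECT p.name, c.sales FROM authors p LEFT JOIN novels c ON c.author_id = p.id AND c.sales > 32965

Result:
name    | sales
--------+------
Atwood  | NULL 
Austen  | 49933
Borges  | 78455
Le Guin | 54908
Le Guin | 74086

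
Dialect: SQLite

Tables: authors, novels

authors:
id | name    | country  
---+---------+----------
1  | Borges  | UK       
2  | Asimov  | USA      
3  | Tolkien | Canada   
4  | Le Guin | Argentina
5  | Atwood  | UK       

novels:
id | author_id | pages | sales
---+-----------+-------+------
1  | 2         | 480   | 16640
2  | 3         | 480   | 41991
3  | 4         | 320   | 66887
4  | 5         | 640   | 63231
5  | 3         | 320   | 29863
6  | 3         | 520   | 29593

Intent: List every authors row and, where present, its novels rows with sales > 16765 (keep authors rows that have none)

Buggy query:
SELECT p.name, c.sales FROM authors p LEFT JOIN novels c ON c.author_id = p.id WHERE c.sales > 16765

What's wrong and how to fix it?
Bug: A WHERE condition on the right-hand table after LEFT JOIN drops unmatched parents

Fix: Put 'c.sales > 16765' in the JOIN's ON clause instead of WHERE

Corrected query:
SELECT p.name, c.sales FROM authors p LEFT JOIN novels c ON c.author_id = p.id AND c.sales > 16765

Result:
name    | sales
--------+------
Borges  | NULL 
Asimov  | NULL 
Tolkien | 29593
Tolkien | 29863
Tolkien | 41991
Le Guin | 66887
Atwood  | 63231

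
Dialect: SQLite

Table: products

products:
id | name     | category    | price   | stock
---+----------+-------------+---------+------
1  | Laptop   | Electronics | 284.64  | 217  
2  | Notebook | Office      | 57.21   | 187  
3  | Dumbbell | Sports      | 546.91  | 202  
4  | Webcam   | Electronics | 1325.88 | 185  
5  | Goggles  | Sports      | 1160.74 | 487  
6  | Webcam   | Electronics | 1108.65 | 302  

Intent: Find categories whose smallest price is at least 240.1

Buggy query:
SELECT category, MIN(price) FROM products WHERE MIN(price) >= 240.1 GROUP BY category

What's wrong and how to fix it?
Bug: MIN() in WHERE is a misuse of aggregate

Fix: Use HAVING for the per-group MIN condition

Corrected query:
SELECT category, MIN(price) FROM products GROUP BY category HAVING MIN(price) >= 240.1

Result:
category    | MIN(price)
------------+-----------
Electronics | 284.64    
Sports      | 546.91    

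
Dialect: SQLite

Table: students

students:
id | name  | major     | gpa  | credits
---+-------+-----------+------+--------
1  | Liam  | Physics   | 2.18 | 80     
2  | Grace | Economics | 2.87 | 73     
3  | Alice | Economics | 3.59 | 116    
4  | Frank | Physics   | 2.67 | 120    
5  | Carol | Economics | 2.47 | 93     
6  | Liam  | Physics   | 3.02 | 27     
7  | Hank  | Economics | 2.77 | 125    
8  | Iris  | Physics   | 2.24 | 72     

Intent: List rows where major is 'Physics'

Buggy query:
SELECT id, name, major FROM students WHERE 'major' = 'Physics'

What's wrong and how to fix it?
Bug: 'major' in single quotes is a string literal, not the column; the comparison is literal-vs-literal and never true

Fix: Reference the column as major without single quotes

Corrected query:
SELECT id, name, major FROM students WHERE major = 'Physics'

Result:
id | name  | major  
---+-------+--------
1  | Liam  | Physics
4  | Frank | Physics
6  | Liam  | Physics
8  | Iris  | Physics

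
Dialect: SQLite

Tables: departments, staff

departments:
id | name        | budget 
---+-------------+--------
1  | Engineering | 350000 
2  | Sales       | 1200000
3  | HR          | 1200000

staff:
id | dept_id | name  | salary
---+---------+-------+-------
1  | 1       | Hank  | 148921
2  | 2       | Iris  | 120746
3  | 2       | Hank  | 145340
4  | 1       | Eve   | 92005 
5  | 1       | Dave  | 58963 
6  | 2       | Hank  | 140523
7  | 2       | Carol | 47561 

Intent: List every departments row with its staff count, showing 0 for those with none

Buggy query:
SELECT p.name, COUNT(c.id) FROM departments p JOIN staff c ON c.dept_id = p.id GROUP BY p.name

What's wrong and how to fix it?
Bug: INNER JOIN drops departments rows that have no matching staff rows

Fix: Switch to LEFT JOIN to retain unmatched parent rows

Corrected query:
SELECT p.name, COUNT(c.id) FROM departments p LEFT JOIN staff c ON c.dept_id = p.id GROUP BY p.name

Result:
name        | COUNT(c.id)
------------+------------
Engineering | 3          
HR          | 0          
Sales       | 4          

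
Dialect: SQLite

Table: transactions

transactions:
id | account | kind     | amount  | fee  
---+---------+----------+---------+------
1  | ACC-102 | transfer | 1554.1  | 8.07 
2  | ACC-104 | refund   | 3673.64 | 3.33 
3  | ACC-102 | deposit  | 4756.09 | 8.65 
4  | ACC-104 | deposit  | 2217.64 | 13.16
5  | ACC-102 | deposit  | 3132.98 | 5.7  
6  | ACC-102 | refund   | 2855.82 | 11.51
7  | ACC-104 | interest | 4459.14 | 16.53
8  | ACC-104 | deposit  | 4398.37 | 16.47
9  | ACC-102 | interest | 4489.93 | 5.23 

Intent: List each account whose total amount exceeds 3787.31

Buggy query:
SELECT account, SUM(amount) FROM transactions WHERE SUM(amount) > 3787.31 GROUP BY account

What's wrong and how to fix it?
Bug: WHERE runs before GROUP BY, so aggregates aren't available there

Fix: Use HAVING (which filters groups after aggregation) instead of WHERE

Corrected query:
SELECT account, SUM(amount) FROM transactions GROUP BY account HAVING SUM(amount) > 3787.31

Result:
account | SUM(amount)
--------+------------
ACC-102 | 16788.92   
ACC-104 | 14748.79   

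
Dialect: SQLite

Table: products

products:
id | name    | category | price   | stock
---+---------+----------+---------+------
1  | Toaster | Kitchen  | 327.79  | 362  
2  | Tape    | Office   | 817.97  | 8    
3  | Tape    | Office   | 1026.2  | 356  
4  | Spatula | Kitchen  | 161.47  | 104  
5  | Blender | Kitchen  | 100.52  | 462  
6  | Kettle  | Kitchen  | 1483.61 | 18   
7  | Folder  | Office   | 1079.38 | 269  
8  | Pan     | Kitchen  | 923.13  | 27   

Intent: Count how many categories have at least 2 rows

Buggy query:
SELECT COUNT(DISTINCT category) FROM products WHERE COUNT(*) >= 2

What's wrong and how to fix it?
Bug: COUNT(*) cannot appear in WHERE; the per-group count doesn't exist yet

Fix: Group first with HAVING COUNT(*) >= 2, then COUNT the resulting groups

Corrected query:
SELECT COUNT(*) FROM (SELECT category FROM products GROUP BY category HAVING COUNT(*) >= 2)

Result:
COUNT(*)
--------
2       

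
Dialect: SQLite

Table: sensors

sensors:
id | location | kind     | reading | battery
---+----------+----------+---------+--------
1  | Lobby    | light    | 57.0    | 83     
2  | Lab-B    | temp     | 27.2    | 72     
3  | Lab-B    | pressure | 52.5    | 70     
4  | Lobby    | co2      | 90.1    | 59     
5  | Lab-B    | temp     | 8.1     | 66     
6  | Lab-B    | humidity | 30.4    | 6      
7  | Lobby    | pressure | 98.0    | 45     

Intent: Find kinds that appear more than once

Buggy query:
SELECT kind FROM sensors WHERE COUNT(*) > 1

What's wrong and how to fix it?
Bug: COUNT(*) is an aggregate and cannot be used in WHERE

Fix: GROUP BY kind, then filter groups with HAVING COUNT(*) > 1

Corrected query:
SELECT kind FROM sensors GROUP BY kind HAVING COUNT(*) > 1

Result:
kind    
--------
pressure
temp    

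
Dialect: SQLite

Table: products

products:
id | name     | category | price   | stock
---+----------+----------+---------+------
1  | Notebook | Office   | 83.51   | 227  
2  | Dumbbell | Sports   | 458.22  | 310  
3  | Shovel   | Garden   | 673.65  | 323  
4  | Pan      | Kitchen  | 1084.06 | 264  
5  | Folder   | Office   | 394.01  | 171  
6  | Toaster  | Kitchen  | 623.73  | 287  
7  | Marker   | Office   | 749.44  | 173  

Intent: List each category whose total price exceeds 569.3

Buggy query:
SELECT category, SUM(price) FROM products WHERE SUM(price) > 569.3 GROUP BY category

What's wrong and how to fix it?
Bug: WHERE runs before GROUP BY, so aggregates aren't available there

Fix: Use HAVING (which filters groups after aggregation) instead of WHERE

Corrected query:
SELECT category, SUM(price) FROM products GROUP BY category HAVING SUM(price) > 569.3

Result:
category | SUM(price)
---------+-----------
Garden   | 673.65    
Kitchen  | 1707.79   
Office   | 1226.96   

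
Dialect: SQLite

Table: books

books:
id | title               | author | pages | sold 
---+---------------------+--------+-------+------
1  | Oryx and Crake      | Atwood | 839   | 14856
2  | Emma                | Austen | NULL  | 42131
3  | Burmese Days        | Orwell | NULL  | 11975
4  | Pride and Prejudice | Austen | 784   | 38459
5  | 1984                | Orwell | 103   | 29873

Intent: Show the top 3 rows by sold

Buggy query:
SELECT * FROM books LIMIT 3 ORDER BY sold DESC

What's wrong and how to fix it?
Bug: LIMIT must come after ORDER BY

Fix: Sort with ORDER BY, then apply LIMIT

Corrected query:
SELECT * FROM books ORDER BY sold DESC LIMIT 3

Result:
id | title               | author | pages | sold 
---+---------------------+--------+-------+------
2  | Emma                | Austen | NULL  | 42131
4  | Pride and Prejudice | Austen | 784   | 38459
5  | 1984                | Orwell | 103   | 29873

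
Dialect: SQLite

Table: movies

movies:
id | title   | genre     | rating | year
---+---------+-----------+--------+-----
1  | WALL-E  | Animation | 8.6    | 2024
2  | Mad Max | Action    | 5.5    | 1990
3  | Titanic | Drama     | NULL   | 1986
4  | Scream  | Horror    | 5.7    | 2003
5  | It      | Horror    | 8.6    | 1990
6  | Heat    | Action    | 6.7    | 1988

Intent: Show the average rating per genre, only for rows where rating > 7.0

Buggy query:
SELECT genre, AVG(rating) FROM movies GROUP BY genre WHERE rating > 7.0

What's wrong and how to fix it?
Bug: Row-level WHERE must come before GROUP BY in the clause order

Fix: Place WHERE between FROM and GROUP BY

Corrected query:
SELECT genre, AVG(rating) FROM movies WHERE rating > 7.0 GROUP BY genre

Result:
genre     | AVG(rating)
----------+------------
Animation | 8.6        
Horror    | 8.6        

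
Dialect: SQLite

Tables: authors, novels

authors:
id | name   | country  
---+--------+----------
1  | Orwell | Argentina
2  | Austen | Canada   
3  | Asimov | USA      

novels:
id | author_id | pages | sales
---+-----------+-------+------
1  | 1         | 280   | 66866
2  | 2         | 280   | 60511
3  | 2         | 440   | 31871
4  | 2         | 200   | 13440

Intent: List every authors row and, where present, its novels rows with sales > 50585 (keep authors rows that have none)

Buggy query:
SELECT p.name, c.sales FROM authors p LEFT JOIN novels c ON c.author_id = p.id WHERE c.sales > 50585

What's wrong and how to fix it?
Bug: Filtering c.sales in WHERE discards the NULL rows produced by LEFT JOIN, turning it into an inner join

Fix: Move the right-table condition into the ON clause so unmatched parents are kept

Corrected query:
SELECT p.name, c.sales FROM authors p LEFT JOIN novels c ON c.author_id = p.id AND c.sales > 50585

Result:
name   | sales
-------+------
Orwell | 66866
Austen | 60511
Asimov | NULL 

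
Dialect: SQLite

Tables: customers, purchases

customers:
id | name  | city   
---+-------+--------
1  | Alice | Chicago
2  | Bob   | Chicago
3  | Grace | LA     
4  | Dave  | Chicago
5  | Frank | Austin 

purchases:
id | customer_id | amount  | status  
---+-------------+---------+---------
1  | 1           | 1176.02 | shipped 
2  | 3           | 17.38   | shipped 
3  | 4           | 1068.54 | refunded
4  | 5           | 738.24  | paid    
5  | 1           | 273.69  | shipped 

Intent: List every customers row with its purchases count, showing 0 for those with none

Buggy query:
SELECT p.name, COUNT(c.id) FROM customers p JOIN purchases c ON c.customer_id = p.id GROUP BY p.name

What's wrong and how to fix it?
Bug: INNER JOIN drops customers rows that have no matching purchases rows

Fix: Switch to LEFT JOIN to retain unmatched parent rows

Corrected query:
SELECT p.name, COUNT(c.id) FROM customers p LEFT JOIN purchases c ON c.customer_id = p.id GROUP BY p.name

Result:
name  | COUNT(c.id)
------+------------
Alice | 2          
Bob   | 0          
Dave  | 1          
Frank | 1          
Grace | 1          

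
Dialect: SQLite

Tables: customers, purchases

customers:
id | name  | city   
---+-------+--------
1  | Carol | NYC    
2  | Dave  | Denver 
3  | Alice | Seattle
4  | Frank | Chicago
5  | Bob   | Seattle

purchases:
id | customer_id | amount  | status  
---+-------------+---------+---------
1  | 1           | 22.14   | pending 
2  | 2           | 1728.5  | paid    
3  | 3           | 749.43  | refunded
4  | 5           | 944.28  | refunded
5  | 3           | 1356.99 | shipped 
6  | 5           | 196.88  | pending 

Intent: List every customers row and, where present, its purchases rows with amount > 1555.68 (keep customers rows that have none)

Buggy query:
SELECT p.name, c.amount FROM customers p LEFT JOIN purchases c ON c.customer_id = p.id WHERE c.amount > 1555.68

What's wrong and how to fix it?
Bug: A WHERE condition on the right-hand table after LEFT JOIN drops unmatched parents

Fix: Move the right-table condition into the ON clause so unmatched parents are kept

Corrected query:
SELECT p.name, c.amount FROM customers p LEFT JOIN purchases c ON c.customer_id = p.id AND c.amount > 1555.68

Result:
name  | amount
------+-------
Carol | NULL  
Dave  | 1728.5
Alice | NULL  
Frank | NULL  
Bob   | NULL  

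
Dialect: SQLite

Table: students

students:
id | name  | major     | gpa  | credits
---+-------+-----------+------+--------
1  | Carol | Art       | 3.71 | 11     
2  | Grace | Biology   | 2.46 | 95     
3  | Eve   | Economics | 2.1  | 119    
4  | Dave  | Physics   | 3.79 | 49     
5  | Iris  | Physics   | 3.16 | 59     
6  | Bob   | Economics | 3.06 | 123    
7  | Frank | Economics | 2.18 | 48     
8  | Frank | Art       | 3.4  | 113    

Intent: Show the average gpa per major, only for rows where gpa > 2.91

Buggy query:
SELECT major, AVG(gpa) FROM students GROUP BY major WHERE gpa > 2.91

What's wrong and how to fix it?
Bug: WHERE cannot follow GROUP BY

Fix: Move the WHERE clause before GROUP BY

Corrected query:
SELECT major, AVG(gpa) FROM students WHERE gpa > 2.91 GROUP BY major

Result:
major     | AVG(gpa)
----------+---------
Art       | 3.555   
Economics | 3.06    
Physics   | 3.475   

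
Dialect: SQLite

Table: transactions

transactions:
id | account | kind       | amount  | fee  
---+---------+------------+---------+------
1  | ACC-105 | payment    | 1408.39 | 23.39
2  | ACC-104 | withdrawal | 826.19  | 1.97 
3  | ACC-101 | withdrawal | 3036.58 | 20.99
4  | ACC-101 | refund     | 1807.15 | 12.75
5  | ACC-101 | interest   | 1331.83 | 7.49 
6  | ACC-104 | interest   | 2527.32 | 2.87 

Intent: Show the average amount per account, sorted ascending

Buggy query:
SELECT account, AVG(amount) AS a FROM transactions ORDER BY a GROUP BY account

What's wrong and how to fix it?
Bug: ORDER BY appears before GROUP BY; SQL clause order requires GROUP BY first

Fix: Move ORDER BY to the end, after GROUP BY

Corrected query:
SELECT account, AVG(amount) AS a FROM transactions GROUP BY account ORDER BY a

Result:
account | a       
--------+---------
ACC-105 | 1408.39 
ACC-104 | 1676.755
ACC-101 | 2058.52 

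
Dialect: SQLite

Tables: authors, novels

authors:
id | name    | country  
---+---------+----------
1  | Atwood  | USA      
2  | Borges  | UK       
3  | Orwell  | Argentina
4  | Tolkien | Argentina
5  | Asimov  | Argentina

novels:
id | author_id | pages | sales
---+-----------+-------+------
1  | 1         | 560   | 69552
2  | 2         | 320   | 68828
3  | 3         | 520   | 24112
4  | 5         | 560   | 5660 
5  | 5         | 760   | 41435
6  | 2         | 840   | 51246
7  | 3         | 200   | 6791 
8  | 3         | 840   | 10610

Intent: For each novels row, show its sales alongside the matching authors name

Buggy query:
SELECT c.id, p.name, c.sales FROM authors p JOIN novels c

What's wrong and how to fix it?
Bug: JOIN with no ON clause produces a cartesian product; every novels row pairs with every authors row

Fix: Add ON c.author_id = p.id to the JOIN

Corrected query:
SELECT c.id, p.name, c.sales FROM authors p JOIN novels c ON c.author_id = p.id

Result:
id | name   | sales
---+--------+------
1  | Atwood | 69552
2  | Borges | 68828
3  | Orwell | 24112
4  | Asimov | 5660 
5  | Asimov | 41435
6  | Borges | 51246
7  | Orwell | 6791 
8  | Orwell | 10610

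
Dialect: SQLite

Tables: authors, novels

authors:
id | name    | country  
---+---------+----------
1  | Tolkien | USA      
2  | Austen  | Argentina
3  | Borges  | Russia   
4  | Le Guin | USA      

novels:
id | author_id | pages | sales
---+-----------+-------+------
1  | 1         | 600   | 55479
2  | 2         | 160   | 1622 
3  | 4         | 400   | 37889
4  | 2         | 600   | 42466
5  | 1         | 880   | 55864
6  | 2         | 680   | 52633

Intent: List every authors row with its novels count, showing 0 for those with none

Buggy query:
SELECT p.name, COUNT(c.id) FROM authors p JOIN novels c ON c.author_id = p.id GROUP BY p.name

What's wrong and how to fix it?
Bug: An inner join excludes parents with zero children

Fix: Switch to LEFT JOIN to retain unmatched parent rows

Corrected query:
SELECT p.name, COUNT(c.id) FROM authors p LEFT JOIN novels c ON c.author_id = p.id GROUP BY p.name

Result:
name    | COUNT(c.id)
--------+------------
Austen  | 3          
Borges  | 0          
Le Guin | 1          
Tolkien | 2          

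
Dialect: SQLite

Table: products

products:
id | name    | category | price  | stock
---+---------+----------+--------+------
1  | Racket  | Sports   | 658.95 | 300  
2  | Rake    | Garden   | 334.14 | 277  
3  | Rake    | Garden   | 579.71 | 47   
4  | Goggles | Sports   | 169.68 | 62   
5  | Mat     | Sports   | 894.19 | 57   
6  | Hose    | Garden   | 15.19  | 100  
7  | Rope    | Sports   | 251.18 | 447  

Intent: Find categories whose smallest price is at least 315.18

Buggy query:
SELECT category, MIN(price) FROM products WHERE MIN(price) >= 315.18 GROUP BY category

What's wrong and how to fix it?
Bug: Aggregates like MIN are computed per group after WHERE runs

Fix: Use HAVING for the per-group MIN condition

Corrected query:
SELECT category, MIN(price) FROM products GROUP BY category HAVING MIN(price) >= 315.18

Result:
(no rows)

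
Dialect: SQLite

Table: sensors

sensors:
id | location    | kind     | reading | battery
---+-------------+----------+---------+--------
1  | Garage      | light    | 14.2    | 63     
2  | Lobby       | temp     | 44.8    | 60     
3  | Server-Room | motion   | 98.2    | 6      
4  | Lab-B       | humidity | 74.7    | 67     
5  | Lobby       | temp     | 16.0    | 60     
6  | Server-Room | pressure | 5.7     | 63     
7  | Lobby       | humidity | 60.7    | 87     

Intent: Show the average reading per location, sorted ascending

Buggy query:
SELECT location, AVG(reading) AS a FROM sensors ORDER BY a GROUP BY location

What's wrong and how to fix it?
Bug: ORDER BY appears before GROUP BY; SQL clause order requires GROUP BY first

Fix: Reorder: SELECT … FROM … GROUP BY … ORDER BY …

Corrected query:
SELECT location, AVG(reading) AS a FROM sensors GROUP BY location ORDER BY a

Result:
location    | a    
------------+------
Garage      | 14.2 
Lobby       | 40.5 
Server-Room | 51.95
Lab-B       | 74.7 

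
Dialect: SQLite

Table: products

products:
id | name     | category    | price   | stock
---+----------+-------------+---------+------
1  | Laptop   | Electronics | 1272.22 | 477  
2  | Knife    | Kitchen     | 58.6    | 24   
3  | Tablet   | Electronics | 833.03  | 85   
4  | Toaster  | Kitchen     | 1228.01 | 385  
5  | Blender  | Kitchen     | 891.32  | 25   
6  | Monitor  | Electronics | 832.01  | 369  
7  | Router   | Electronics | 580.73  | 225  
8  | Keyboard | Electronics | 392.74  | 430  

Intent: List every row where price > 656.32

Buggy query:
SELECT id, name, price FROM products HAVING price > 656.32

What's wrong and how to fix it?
Bug: HAVING filters the output of aggregation, but this query has no GROUP BY and no aggregate functions, so SQLite rejects it (HAVING clause on a non-aggregate query); the condition here is per row

Fix: Use WHERE for row-level filtering

Corrected query:
SELECT id, name, price FROM products WHERE price > 656.32

Result:
id | name    | price  
---+---------+--------
1  | Laptop  | 1272.22
3  | Tablet  | 833.03 
4  | Toaster | 1228.01
5  | Blender | 891.32 
6  | Monitor | 832.01 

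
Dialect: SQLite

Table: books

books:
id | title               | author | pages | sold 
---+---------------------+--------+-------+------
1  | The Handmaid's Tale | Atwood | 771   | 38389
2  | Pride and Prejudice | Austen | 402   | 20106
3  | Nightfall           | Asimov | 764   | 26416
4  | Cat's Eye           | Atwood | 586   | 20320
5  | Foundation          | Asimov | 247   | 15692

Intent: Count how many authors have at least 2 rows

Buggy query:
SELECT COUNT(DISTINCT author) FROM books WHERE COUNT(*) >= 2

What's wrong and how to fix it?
Bug: WHERE filters individual rows, not groups, so a group-level COUNT is invalid there

Fix: Group first with HAVING COUNT(*) >= 2, then COUNT the resulting groups

Corrected query:
SELECT COUNT(*) FROM (SELECT author FROM books GROUP BY author HAVING COUNT(*) >= 2)

Result:
COUNT(*)
--------
2       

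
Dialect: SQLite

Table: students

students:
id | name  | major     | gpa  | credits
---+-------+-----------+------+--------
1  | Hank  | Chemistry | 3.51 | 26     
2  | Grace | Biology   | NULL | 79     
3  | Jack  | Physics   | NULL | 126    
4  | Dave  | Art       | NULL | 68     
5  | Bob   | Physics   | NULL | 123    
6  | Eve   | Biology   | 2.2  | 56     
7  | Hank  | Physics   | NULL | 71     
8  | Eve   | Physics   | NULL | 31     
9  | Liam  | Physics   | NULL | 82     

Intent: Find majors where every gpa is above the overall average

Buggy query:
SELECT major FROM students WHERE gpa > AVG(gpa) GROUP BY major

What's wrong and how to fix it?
Bug: WHERE evaluates per row before aggregation, so AVG() is unavailable

Fix: Use a subquery for AVG and a HAVING MIN(...) filter so the condition holds for every row in the group

Corrected query:
SELECT major FROM students GROUP BY major HAVING MIN(gpa) > (SELECT AVG(gpa) FROM students)

Result:
major    
---------
Chemistry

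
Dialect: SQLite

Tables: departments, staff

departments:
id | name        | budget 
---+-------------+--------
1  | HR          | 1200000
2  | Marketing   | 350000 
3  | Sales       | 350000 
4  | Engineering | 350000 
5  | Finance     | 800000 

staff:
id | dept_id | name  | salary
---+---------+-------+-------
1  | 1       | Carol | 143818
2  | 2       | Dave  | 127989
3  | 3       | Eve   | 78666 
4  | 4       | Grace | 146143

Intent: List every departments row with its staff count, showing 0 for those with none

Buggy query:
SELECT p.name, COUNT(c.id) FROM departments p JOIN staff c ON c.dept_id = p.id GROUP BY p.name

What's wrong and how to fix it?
Bug: INNER JOIN drops departments rows that have no matching staff rows

Fix: Switch to LEFT JOIN to retain unmatched parent rows

Corrected query:
SELECT p.name, COUNT(c.id) FROM departments p LEFT JOIN staff c ON c.dept_id = p.id GROUP BY p.name

Result:
name        | COUNT(c.id)
------------+------------
Engineering | 1          
Finance     | 0          
HR          | 1          
Marketing   | 1          
Sales       | 1          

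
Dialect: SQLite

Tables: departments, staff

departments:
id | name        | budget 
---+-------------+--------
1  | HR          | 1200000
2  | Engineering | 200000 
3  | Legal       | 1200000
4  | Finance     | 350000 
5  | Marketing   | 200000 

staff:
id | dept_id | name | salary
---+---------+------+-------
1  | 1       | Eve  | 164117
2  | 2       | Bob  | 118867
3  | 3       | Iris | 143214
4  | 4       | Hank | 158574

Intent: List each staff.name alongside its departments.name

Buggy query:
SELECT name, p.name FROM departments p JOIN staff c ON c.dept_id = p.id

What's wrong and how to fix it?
Bug: 'name' exists in both joined tables, so the database can't tell which one is meant

Fix: Prefix ambiguous columns with the table alias

Corrected query:
SELECT c.name, p.name FROM departments p JOIN staff c ON c.dept_id = p.id

Result:
name | name       
-----+------------
Eve  | HR         
Bob  | Engineering
Iris | Legal      
Hank | Finance    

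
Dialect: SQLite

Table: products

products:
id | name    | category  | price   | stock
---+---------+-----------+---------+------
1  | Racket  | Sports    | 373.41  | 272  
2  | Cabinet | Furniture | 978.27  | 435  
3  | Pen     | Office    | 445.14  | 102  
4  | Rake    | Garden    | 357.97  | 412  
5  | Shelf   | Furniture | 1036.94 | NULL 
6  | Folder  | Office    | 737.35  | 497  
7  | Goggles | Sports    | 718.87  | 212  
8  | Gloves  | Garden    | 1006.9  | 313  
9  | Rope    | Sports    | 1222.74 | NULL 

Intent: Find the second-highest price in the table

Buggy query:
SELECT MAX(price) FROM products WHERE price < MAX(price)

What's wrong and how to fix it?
Bug: The inner MAX is an aggregate inside WHERE, which is not allowed

Fix: Put the inner MAX in a scalar subquery

Corrected query:
SELECT MAX(price) FROM products WHERE price < (SELECT MAX(price) FROM products)

Result:
MAX(price)
----------
1036.94   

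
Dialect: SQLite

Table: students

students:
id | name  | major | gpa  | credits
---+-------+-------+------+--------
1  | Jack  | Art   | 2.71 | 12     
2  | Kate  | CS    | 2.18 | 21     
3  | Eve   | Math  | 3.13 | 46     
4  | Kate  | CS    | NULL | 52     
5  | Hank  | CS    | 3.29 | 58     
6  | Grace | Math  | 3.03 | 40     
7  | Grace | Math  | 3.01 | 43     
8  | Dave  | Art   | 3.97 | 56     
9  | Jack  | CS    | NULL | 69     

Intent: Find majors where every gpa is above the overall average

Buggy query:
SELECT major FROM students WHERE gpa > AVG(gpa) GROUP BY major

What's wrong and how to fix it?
Bug: AVG() is an aggregate; it can't sit directly in WHERE

Fix: Use a subquery for AVG and a HAVING MIN(...) filter so the condition holds for every row in the group

Corrected query:
SELECT major FROM students GROUP BY major HAVING MIN(gpa) > (SELECT AVG(gpa) FROM students)

Result:
(no rows)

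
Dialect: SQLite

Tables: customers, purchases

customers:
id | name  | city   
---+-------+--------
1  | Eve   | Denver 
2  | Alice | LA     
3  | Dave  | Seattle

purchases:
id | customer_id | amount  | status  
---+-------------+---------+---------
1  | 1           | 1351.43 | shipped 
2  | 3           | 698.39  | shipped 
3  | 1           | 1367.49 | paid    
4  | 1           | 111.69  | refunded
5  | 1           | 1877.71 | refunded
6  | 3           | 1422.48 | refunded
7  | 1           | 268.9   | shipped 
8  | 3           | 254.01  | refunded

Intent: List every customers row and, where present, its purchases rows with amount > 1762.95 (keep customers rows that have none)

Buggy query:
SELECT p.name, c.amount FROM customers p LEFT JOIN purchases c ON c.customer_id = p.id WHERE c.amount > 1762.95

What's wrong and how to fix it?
Bug: Filtering c.amount in WHERE discards the NULL rows produced by LEFT JOIN, turning it into an inner join

Fix: Move the right-table condition into the ON clause so unmatched parents are kept

Corrected query:
SELECT p.name, c.amount FROM customers p LEFT JOIN purchases c ON c.customer_id = p.id AND c.amount > 1762.95

Result:
name  | amount 
------+--------
Eve   | 1877.71
Alice | NULL   
Dave  | NULL   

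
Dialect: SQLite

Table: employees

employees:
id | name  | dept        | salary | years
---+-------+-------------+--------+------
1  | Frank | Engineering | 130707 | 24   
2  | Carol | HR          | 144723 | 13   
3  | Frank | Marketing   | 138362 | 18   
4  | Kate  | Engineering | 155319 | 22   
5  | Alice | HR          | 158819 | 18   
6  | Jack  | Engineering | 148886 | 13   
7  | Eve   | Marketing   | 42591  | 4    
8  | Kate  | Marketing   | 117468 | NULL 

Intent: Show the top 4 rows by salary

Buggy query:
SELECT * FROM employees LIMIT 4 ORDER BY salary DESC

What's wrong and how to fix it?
Bug: ORDER BY cannot follow LIMIT; LIMIT is the final clause

Fix: Swap the clauses: ORDER BY first, then LIMIT

Corrected query:
SELECT * FROM employees ORDER BY salary DESC LIMIT 4

Result:
id | name  | dept        | salary | years
---+-------+-------------+--------+------
5  | Alice | HR          | 158819 | 18   
4  | Kate  | Engineering | 155319 | 22   
6  | Jack  | Engineering | 148886 | 13   
2  | Carol | HR          | 144723 | 13   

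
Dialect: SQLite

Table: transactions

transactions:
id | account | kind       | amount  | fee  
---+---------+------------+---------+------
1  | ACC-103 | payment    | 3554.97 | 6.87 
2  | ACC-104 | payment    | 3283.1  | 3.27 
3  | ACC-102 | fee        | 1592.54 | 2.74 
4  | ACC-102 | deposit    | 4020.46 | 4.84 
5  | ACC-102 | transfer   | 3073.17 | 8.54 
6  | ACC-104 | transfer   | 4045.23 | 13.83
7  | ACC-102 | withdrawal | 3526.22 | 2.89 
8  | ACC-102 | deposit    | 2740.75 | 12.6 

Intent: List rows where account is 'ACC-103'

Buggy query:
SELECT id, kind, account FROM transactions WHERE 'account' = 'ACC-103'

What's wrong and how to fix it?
Bug: Single quotes denote string literals in SQL; the column name is being compared as a constant string

Fix: Remove the quotes around the column name (or use double quotes for an identifier)

Corrected query:
SELECT id, kind, account FROM transactions WHERE account = 'ACC-103'

Result:
id | kind    | account
---+---------+--------
1  | payment | ACC-103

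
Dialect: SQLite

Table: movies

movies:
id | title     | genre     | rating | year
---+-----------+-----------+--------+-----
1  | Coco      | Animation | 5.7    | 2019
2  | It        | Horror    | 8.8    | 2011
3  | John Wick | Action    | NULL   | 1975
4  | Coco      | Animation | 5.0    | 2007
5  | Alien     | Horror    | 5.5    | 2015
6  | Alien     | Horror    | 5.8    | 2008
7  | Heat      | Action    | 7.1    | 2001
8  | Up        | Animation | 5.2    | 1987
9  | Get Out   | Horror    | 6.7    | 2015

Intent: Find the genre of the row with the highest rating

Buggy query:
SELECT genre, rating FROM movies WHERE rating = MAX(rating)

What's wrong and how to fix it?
Bug: WHERE is evaluated per row; an aggregate over the whole table isn't defined there

Fix: Use a subquery: WHERE rating = (SELECT MAX(rating) FROM movies)

Corrected query:
SELECT genre, rating FROM movies WHERE rating = (SELECT MAX(rating) FROM movies)

Result:
genre  | rating
-------+-------
Horror | 8.8   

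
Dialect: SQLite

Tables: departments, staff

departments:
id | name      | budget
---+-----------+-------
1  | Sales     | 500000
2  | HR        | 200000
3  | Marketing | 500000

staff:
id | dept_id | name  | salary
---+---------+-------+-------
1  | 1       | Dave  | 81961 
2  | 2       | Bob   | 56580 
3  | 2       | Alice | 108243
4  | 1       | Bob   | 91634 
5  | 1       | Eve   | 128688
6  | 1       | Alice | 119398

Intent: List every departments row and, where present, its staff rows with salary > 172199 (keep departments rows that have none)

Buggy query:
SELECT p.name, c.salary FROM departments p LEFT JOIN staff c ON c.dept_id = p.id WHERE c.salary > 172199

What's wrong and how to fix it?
Bug: A WHERE condition on the right-hand table after LEFT JOIN drops unmatched parents

Fix: Move the right-table condition into the ON clause so unmatched parents are kept

Corrected query:
SELECT p.name, c.salary FROM departments p LEFT JOIN staff c ON c.dept_id = p.id AND c.salary > 172199

Result:
name      | salary
----------+-------
Sales     | NULL  
HR        | NULL  
Marketing | NULL  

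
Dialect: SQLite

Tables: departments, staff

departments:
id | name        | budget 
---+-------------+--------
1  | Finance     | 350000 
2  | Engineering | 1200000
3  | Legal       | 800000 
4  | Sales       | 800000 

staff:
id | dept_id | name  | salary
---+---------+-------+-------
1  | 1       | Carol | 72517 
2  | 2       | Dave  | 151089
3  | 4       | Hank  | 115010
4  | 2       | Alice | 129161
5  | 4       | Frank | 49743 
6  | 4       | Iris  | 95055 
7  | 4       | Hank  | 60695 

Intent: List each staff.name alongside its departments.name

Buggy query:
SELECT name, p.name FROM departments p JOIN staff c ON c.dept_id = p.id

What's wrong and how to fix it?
Bug: 'name' exists in both joined tables, so the database can't tell which one is meant

Fix: Qualify the column with its table alias (c.name)

Corrected query:
SELECT c.name, p.name FROM departments p JOIN staff c ON c.dept_id = p.id

Result:
name  | name       
------+------------
Carol | Finance    
Dave  | Engineering
Hank  | Sales      
Alice | Engineering
Frank | Sales      
Iris  | Sales      
Hank  | Sales      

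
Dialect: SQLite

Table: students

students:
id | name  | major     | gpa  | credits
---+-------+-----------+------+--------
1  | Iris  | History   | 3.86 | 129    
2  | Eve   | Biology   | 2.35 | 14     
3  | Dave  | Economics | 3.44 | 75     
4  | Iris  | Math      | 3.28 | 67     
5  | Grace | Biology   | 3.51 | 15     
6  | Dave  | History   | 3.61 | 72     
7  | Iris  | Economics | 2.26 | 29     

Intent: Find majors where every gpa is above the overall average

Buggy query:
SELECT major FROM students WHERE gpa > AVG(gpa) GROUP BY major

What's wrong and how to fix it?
Bug: WHERE evaluates per row before aggregation, so AVG() is unavailable

Fix: Use a subquery for AVG and a HAVING MIN(...) filter so the condition holds for every row in the group

Corrected query:
SELECT major FROM students GROUP BY major HAVING MIN(gpa) > (SELECT AVG(gpa) FROM students)

Result:
major  
-------
History
Math   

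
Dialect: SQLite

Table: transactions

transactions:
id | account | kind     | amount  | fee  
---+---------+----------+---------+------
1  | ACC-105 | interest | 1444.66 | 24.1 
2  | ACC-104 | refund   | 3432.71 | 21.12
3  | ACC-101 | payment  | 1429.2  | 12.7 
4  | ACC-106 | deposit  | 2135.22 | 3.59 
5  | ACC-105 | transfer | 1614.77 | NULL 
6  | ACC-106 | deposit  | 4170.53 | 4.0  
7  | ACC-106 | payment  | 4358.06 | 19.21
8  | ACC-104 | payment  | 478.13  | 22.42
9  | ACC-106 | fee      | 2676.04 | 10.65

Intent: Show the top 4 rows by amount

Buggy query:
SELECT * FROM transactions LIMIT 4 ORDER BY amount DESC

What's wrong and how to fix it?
Bug: ORDER BY cannot follow LIMIT; LIMIT is the final clause

Fix: Swap the clauses: ORDER BY first, then LIMIT

Corrected query:
SELECT * FROM transactions ORDER BY amount DESC LIMIT 4

Result:
id | account | kind    | amount  | fee  
---+---------+---------+---------+------
7  | ACC-106 | payment | 4358.06 | 19.21
6  | ACC-106 | deposit | 4170.53 | 4    
2  | ACC-104 | refund  | 3432.71 | 21.12
9  | ACC-106 | fee     | 2676.04 | 10.65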